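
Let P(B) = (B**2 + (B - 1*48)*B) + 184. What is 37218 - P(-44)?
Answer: 31050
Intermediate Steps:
P(B) = 184 + B**2 + B*(-48 + B) (P(B) = (B**2 + (B - 48)*B) + 184 = (B**2 + (-48 + B)*B) + 184 = (B**2 + B*(-48 + B)) + 184 = 184 + B**2 + B*(-48 + B))
37218 - P(-44) = 37218 - (184 - 48*(-44) + 2*(-44)**2) = 37218 - (184 + 2112 + 2*1936) = 37218 - (184 + 2112 + 3872) = 37218 - 1*6168 = 37218 - 6168 = 31050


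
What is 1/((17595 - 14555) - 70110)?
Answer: -1/67070 ≈ -1.4910e-5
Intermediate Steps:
1/((17595 - 14555) - 70110) = 1/(3040 - 70110) = 1/(-67070) = -1/67070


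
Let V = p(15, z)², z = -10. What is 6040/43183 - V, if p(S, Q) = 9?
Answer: -3491783/43183 ≈ -80.860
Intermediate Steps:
V = 81 (V = 9² = 81)
6040/43183 - V = 6040/43183 - 1*81 = 6040*(1/43183) - 81 = 6040/43183 - 81 = -3491783/43183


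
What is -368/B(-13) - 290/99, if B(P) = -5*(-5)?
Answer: -43682/2475 ≈ -17.649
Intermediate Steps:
B(P) = 25
-368/B(-13) - 290/99 = -368/25 - 290/99 = -43682/2475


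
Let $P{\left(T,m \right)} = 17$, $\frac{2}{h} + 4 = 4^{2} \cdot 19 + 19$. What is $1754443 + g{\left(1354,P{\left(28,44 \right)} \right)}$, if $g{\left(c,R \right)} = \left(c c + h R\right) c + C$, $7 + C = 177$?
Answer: $\frac{792416614199}{319} \approx 2.4841 \cdot 10^{9}$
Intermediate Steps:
$h = \frac{2}{319}$ ($h = \frac{2}{-4 + \left(4^{2} \cdot 19 + 19\right)} = \frac{2}{-4 + \left(16 \cdot 19 + 19\right)} = \frac{2}{-4 + \left(304 + 19\right)} = \frac{2}{-4 + 323} = \frac{2}{319} \approx 0.0062696$)
$C = 170$ ($C = -7 + 177 = 170$)
$g{\left(c,R \right)} = 170 + c \left(c^{2} + \frac{2 R}{319}\right)$ ($g{\left(c,R \right)} = \left(c c + \frac{2 R}{319}\right) c + 170 = \left(c^{2} + \frac{2 R}{319}\right) c + 170 = c \left(c^{2} + \frac{2 R}{319}\right) + 170 = 170 + c \left(c^{2} + \frac{2 R}{319}\right)$)
$1754443 + g{\left(1354,P{\left(28,44 \right)} \right)} = 1754443 + \left(170 + 1354^{3} + \frac{2}{319} \cdot 17 \cdot 1354\right) = 1754443 + \left(170 + 2482309864 + \frac{46036}{319}\right) = 1754443 + \frac{791856946882}{319} = \frac{792416614199}{319}$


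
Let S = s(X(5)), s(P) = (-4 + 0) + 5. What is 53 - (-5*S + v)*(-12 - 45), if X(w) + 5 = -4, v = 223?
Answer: 12479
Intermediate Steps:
X(w) = -9 (X(w) = -5 - 4 = -9)
s(P) = 1 (s(P) = -4 + 5 = 1)
S = 1
53 - (-5*S + v)*(-12 - 45) = 53 - (-5*1 + 223)*(-12 - 45) = 53 - (-5 + 223)*(-57) = 53 - 218*(-57) = 53 - 1*(-12426) = 53 + 12426 = 12479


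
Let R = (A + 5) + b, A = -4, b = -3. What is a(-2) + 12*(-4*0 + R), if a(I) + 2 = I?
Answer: -28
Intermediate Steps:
R = -2 (R = (-4 + 5) - 3 = 1 - 3 = -2)
a(I) = -2 + I
a(-2) + 12*(-4*0 + R) = (-2 - 2) + 12*(-4*0 - 2) = -4 + 12*(0 - 2) = -4 + 12*(-2) = -4 - 24 = -28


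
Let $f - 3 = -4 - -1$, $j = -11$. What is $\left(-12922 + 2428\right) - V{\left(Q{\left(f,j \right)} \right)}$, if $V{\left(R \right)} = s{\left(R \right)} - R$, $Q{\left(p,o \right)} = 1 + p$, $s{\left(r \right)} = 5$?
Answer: $-10498$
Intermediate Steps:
$f = 0$ ($f = 3 - 3 = 0$)
$V{\left(R \right)} = 5 - R$
$\left(-12922 + 2428\right) - V{\left(Q{\left(f,j \right)} \right)} = \left(-12922 + 2428\right) - \left(5 - \left(1 + 0\right)\right) = -10494 - \left(5 - 1\right) = -10494 - 4 = -10498$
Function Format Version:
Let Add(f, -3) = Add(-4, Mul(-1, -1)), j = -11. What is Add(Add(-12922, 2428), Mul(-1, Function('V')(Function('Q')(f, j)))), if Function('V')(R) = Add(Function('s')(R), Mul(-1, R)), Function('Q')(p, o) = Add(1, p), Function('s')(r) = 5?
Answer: -10498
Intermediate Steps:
f = 0 (f = Add(3, Add(-4, Mul(-1, -1))) = Add(3, Add(-4, 1)) = Add(3, -3) = 0)
Function('V')(R) = Add(5, Mul(-1, R))
Add(Add(-12922, 2428), Mul(-1, Function('V')(Function('Q')(f, j)))) = Add(Add(-12922, 2428), Mul(-1, Add(5, Mul(-1, Add(1, 0))))) = Add(-10494, Mul(-1, Add(5, Mul(-1, 1)))) = Add(-10494, Mul(-1, Add(5, -1))) = Add(-10494, Mul(-1, 4)) = Add(-10494, -4) = -10498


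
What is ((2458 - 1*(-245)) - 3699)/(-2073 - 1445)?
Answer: 498/1759 ≈ 0.28312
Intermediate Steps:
((2458 - 1*(-245)) - 3699)/(-2073 - 1445) = ((2458 + 245) - 3699)/(-3518) = (2703 - 3699)*(-1/3518) = -996*(-1/3518) = 498/1759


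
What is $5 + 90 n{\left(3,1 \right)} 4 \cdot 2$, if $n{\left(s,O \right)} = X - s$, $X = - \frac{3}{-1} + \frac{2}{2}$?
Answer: $725$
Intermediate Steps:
$X = 4$ ($X = \left(-3\right) \left(-1\right) + 2 \cdot \frac{1}{2} = 3 + 1 = 4$)
$n{\left(s,O \right)} = 4 - s$
$5 + 90 n{\left(3,1 \right)} 4 \cdot 2 = 5 + 90 \left(4 - 3\right) 4 \cdot 2 = 5 + 90 \cdot 1 \cdot 4 \cdot 2 = 5 + 90 \cdot 4 \cdot 2 = 5 + 90 \cdot 8 = 5 + 720 = 725$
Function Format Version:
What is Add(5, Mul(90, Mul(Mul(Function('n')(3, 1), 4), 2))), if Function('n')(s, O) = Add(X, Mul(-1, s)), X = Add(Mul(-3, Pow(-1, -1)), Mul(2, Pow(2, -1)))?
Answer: 725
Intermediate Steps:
X = 4 (X = Add(Mul(-3, -1), Mul(2, Rational(1, 2))) = Add(3, 1) = 4)
Function('n')(s, O) = Add(4, Mul(-1, s))
Add(5, Mul(90, Mul(Mul(Function('n')(3, 1), 4), 2))) = Add(5, Mul(90, Mul(Mul(Add(4, Mul(-1, 3)), 4), 2))) = Add(5, Mul(90, Mul(Mul(Add(4, -3), 4), 2))) = Add(5, Mul(90, Mul(Mul(1, 4), 2))) = Add(5, Mul(90, Mul(4, 2))) = Add(5, Mul(90, 8)) = Add(5, 720) = 725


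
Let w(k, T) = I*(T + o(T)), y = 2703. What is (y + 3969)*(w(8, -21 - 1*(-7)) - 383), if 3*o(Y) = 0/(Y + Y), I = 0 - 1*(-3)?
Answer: -2835600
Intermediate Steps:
I = 3 (I = 0 + 3 = 3)
o(Y) = 0 (o(Y) = (0/(Y + Y))/3 = (0/((2*Y)))/3 = (0*(1/(2*Y)))/3 = (⅓)*0 = 0)
w(k, T) = 3*T (w(k, T) = 3*(T + 0) = 3*T)
(y + 3969)*(w(8, -21 - 1*(-7)) - 383) = (2703 + 3969)*(3*(-21 - 1*(-7)) - 383) = 6672*(3*(-21 + 7) - 383) = 6672*(3*(-14) - 383) = 6672*(-42 - 383) = 6672*(-425) = -2835600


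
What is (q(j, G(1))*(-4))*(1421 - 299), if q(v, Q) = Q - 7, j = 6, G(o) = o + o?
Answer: 22440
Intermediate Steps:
G(o) = 2*o
q(v, Q) = -7 + Q
(q(j, G(1))*(-4))*(1421 - 299) = ((-7 + 2*1)*(-4))*(1421 - 299) = ((-7 + 2)*(-4))*1122 = -5*(-4)*1122 = 20*1122 = 22440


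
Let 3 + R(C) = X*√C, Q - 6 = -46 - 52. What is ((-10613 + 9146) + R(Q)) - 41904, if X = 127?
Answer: -43374 + 254*I*√23 ≈ -43374.0 + 1218.1*I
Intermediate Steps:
Q = -92 (Q = 6 + (-46 - 52) = 6 - 98 = -92)
R(C) = -3 + 127*√C
((-10613 + 9146) + R(Q)) - 41904 = ((-10613 + 9146) + (-3 + 127*√(-92))) - 41904 = (-1467 + (-3 + 127*(2*I*√23))) - 41904 = (-1467 + (-3 + 254*I*√23)) - 41904 = (-1470 + 254*I*√23) - 41904 = -43374 + 254*I*√23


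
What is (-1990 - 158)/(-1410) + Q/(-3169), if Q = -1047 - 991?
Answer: 1613432/744715 ≈ 2.1665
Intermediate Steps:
Q = -2038
(-1990 - 158)/(-1410) + Q/(-3169) = (-1990 - 158)/(-1410) - 2038/(-3169) = -2148*(-1/1410) - 2038*(-1/3169) = 358/235 + 2038/3169 = 1613432/744715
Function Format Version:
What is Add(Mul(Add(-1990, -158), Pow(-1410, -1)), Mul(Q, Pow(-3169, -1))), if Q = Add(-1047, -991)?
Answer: Rational(1613432, 744715) ≈ 2.1665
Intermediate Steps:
Q = -2038
Add(Mul(Add(-1990, -158), Pow(-1410, -1)), Mul(Q, Pow(-3169, -1))) = Add(Mul(Add(-1990, -158), Pow(-1410, -1)), Mul(-2038, Pow(-3169, -1))) = Add(Mul(-2148, Rational(-1, 1410)), Mul(-2038, Rational(-1, 3169))) = Add(Rational(358, 235), Rational(2038, 3169)) = Rational(1613432, 744715)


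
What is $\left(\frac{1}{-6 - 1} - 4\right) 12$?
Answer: $- \frac{348}{7} \approx -49.714$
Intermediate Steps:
$\left(\frac{1}{-6 - 1} - 4\right) 12 = \left(\frac{1}{-7} - 4\right) 12 = \left(- \frac{1}{7} - 4\right) 12 = \left(- \frac{29}{7}\right) 12 = - \frac{348}{7}$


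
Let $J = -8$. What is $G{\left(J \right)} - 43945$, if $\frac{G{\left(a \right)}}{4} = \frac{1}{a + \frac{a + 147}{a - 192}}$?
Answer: $- \frac{76421155}{1739} \approx -43945.0$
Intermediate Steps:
$G{\left(a \right)} = \frac{4}{a + \frac{147 + a}{-192 + a}}$ ($G{\left(a \right)} = \frac{4}{a + \frac{a + 147}{a - 192}} = \frac{4}{a + \frac{147 + a}{-192 + a}}$)
$G{\left(J \right)} - 43945 = \frac{4 \left(-192 - 8\right)}{147 + \left(-8\right)^{2} - -1528} - 43945 = 4 \frac{1}{147 + 64 + 1528} \left(-200\right) - 43945 = 4 \cdot \frac{1}{1739} \left(-200\right) - 43945 = - \frac{800}{1739} - 43945 = - \frac{76421155}{1739}$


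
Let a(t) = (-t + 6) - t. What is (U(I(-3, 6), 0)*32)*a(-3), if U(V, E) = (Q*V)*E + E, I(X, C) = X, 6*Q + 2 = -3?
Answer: 0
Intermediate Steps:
Q = -⅚ (Q = -⅓ + (⅙)*(-3) = -⅓ - ½ = -⅚ ≈ -0.83333)
U(V, E) = E - 5*E*V/6 (U(V, E) = (-5*V/6)*E + E = -5*E*V/6 + E = E - 5*E*V/6)
a(t) = 6 - 2*t (a(t) = (6 - t) - t = 6 - 2*t)
(U(I(-3, 6), 0)*32)*a(-3) = (((⅙)*0*(6 - 5*(-3)))*32)*(6 - 2*(-3)) = (((⅙)*0*(6 + 15))*32)*(6 + 6) = (((⅙)*0*21)*32)*12 = (0*32)*12 = 0*12 = 0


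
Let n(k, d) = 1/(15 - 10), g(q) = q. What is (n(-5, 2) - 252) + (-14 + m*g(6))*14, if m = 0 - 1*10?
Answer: -6439/5 ≈ -1287.8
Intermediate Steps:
m = -10 (m = 0 - 10 = -10)
n(k, d) = ⅕ (n(k, d) = 1/5 = ⅕)
(n(-5, 2) - 252) + (-14 + m*g(6))*14 = (⅕ - 252) + (-14 - 10*6)*14 = -1259/5 + (-14 - 60)*14 = -1259/5 - 74*14 = -1259/5 - 1036 = -6439/5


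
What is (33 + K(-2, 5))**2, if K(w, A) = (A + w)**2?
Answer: 1764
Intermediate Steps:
(33 + K(-2, 5))**2 = (33 + (5 - 2)**2)**2 = (33 + 3**2)**2 = (33 + 9)**2 = 42**2 = 1764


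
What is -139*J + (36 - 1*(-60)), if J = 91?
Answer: -12553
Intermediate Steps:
-139*J + (36 - 1*(-60)) = -139*91 + (36 - 1*(-60)) = -12649 + (36 + 60) = -12649 + 96 = -12553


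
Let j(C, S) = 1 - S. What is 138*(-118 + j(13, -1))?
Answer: -16008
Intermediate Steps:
138*(-118 + j(13, -1)) = 138*(-118 + (1 - 1*(-1))) = 138*(-118 + (1 + 1)) = 138*(-118 + 2) = 138*(-116) = -16008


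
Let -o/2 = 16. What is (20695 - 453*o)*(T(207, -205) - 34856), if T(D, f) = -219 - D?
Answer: -1241608862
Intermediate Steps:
o = -32 (o = -2*16 = -32)
(20695 - 453*o)*(T(207, -205) - 34856) = (20695 - 453*(-32))*((-219 - 1*207) - 34856) = (20695 + 14496)*((-219 - 207) - 34856) = 35191*(-426 - 34856) = 35191*(-35282) = -1241608862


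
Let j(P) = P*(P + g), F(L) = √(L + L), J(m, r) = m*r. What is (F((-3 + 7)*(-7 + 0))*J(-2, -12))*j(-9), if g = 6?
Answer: 1296*I*√14 ≈ 4849.2*I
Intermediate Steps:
F(L) = √2*√L (F(L) = √(2*L) = √2*√L)
j(P) = P*(6 + P) (j(P) = P*(P + 6) = P*(6 + P))
(F((-3 + 7)*(-7 + 0))*J(-2, -12))*j(-9) = ((√2*√((-3 + 7)*(-7 + 0)))*(-2*(-12)))*(-9*(6 - 9)) = ((√2*√(4*(-7)))*24)*(-9*(-3)) = ((√2*√(-28))*24)*27 = ((√2*(2*I*√7))*24)*27 = ((2*I*√14)*24)*27 = (48*I*√14)*27 = 1296*I*√14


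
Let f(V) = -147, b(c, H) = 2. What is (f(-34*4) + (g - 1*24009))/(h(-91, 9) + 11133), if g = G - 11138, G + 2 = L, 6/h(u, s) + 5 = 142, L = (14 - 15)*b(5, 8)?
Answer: -1611942/508409 ≈ -3.1706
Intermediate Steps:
L = -2 (L = (14 - 15)*2 = -1*2 = -2)
h(u, s) = 6/137 (h(u, s) = 6/(-5 + 142) = 6/137)
G = -4 (G = -2 - 2 = -4)
g = -11142 (g = -4 - 11138 = -11142)
(f(-34*4) + (g - 1*24009))/(h(-91, 9) + 11133) = (-147 + (-11142 - 1*24009))/(6/137 + 11133) = (-147 + (-11142 - 24009))/(1525227/137) = (-147 - 35151)*(137/1525227) = -35298*137/1525227 = -1611942/508409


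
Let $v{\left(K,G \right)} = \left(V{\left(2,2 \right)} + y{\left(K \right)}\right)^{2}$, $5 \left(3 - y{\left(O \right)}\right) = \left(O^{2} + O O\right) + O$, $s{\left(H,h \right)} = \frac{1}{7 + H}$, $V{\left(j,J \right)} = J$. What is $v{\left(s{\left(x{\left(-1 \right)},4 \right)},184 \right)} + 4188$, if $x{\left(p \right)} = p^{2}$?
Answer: $\frac{4313793}{1024} \approx 4212.7$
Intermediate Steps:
$y{\left(O \right)} = 3 - \frac{2 O^{2}}{5} - \frac{O}{5}$ ($y{\left(O \right)} = 3 - \frac{\left(O^{2} + O O\right) + O}{5} = 3 - \frac{\left(O^{2} + O^{2}\right) + O}{5} = 3 - \frac{2 O^{2} + O}{5} = 3 - \frac{O + 2 O^{2}}{5} = 3 - \left(\frac{O}{5} + \frac{2 O^{2}}{5}\right) = 3 - \frac{2 O^{2}}{5} - \frac{O}{5}$)
$v{\left(K,G \right)} = \left(5 - \frac{2 K^{2}}{5} - \frac{K}{5}\right)^{2}$ ($v{\left(K,G \right)} = \left(2 - \left(-3 + \frac{K}{5} + \frac{2 K^{2}}{5}\right)\right)^{2} = \left(5 - \frac{2 K^{2}}{5} - \frac{K}{5}\right)^{2}$)
$v{\left(s{\left(x{\left(-1 \right)},4 \right)},184 \right)} + 4188 = \frac{\left(-25 + \frac{1}{7 + \left(-1\right)^{2}} + 2 \left(\frac{1}{7 + \left(-1\right)^{2}}\right)^{2}\right)^{2}}{25} + 4188 = \frac{\left(-25 + \frac{1}{7 + 1} + 2 \left(\frac{1}{7 + 1}\right)^{2}\right)^{2}}{25} + 4188 = \frac{\left(-25 + \frac{1}{8} + 2 \left(\frac{1}{8}\right)^{2}\right)^{2}}{25} + 4188 = \frac{\left(-25 + \frac{1}{8} + \frac{2}{64}\right)^{2}}{25} + 4188 = \frac{\left(-25 + \frac{1}{8} + 2 \cdot \frac{1}{64}\right)^{2}}{25} + 4188 = \frac{\left(-25 + \frac{1}{8} + \frac{1}{32}\right)^{2}}{25} + 4188 = \frac{\left(- \frac{795}{32}\right)^{2}}{25} + 4188 = \frac{1}{25} \cdot \frac{632025}{1024} + 4188 = \frac{25281}{1024} + 4188 = \frac{4313793}{1024}$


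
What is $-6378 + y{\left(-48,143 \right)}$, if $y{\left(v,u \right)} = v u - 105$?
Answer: $-13347$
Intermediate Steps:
$y{\left(v,u \right)} = -105 + u v$ ($y{\left(v,u \right)} = u v - 105 = -105 + u v$)
$-6378 + y{\left(-48,143 \right)} = -6378 + \left(-105 + 143 \left(-48\right)\right) = -6378 - 6969 = -13347$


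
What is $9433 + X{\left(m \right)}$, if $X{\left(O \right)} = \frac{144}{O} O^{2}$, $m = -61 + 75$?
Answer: $11449$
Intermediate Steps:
$m = 14$
$X{\left(O \right)} = 144 O$
$9433 + X{\left(m \right)} = 9433 + 144 \cdot 14 = 9433 + 2016 = 11449$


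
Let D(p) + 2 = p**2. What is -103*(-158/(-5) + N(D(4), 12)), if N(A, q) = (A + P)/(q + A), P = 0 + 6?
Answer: -216712/65 ≈ -3334.0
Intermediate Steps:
P = 6
D(p) = -2 + p**2
N(A, q) = (6 + A)/(A + q) (N(A, q) = (A + 6)/(q + A) = (6 + A)/(A + q))
-103*(-158/(-5) + N(D(4), 12)) = -103*(-158/(-5) + (6 + (-2 + 4**2))/((-2 + 4**2) + 12)) = -103*(-158*(-1/5) + (6 + (-2 + 16))/((-2 + 16) + 12)) = -103*(158/5 + (6 + 14)/(14 + 12)) = -103*(158/5 + 20/26) = -103*(158/5 + (1/26)*20) = -103*(158/5 + 10/13) = -103*2104/65 = -216712/65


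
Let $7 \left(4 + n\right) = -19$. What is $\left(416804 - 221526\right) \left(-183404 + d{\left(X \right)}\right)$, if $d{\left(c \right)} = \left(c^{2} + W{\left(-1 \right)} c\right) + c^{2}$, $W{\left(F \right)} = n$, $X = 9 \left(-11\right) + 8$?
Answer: $-32461257218$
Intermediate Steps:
$n = - \frac{47}{7}$ ($n = -4 + \frac{1}{7} \left(-19\right) = -4 - \frac{19}{7} = - \frac{47}{7} \approx -6.7143$)
$X = -91$ ($X = -99 + 8 = -91$)
$W{\left(F \right)} = - \frac{47}{7}$
$d{\left(c \right)} = 2 c^{2} - \frac{47 c}{7}$ ($d{\left(c \right)} = \left(c^{2} - \frac{47 c}{7}\right) + c^{2} = 2 c^{2} - \frac{47 c}{7}$)
$\left(416804 - 221526\right) \left(-183404 + d{\left(X \right)}\right) = \left(416804 - 221526\right) \left(-183404 + \frac{1}{7} \left(-91\right) \left(-47 + 14 \left(-91\right)\right)\right) = 195278 \left(-183404 + \frac{1}{7} \left(-91\right) \left(-47 - 1274\right)\right) = 195278 \left(-183404 + \frac{1}{7} \left(-91\right) \left(-1321\right)\right) = 195278 \left(-183404 + 17173\right) = 195278 \left(-166231\right) = -32461257218$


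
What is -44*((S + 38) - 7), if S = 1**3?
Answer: -1408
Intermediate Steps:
S = 1
-44*((S + 38) - 7) = -44*((1 + 38) - 7) = -44*(39 - 7) = -44*32 = -1408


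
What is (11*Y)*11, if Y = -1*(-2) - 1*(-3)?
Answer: 605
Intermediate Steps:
Y = 5 (Y = 2 + 3 = 5)
(11*Y)*11 = (11*5)*11 = 55*11 = 605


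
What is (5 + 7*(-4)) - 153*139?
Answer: -21290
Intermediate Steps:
(5 + 7*(-4)) - 153*139 = (5 - 28) - 21267 = -23 - 21267 = -21290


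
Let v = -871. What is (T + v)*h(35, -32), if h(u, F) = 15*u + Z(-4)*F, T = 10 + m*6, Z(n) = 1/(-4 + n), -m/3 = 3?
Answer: -484035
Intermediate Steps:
m = -9 (m = -3*3 = -9)
T = -44 (T = 10 - 9*6 = 10 - 54 = -44)
h(u, F) = 15*u - F/8 (h(u, F) = 15*u + F/(-4 - 4) = 15*u + F/(-8) = 15*u - F/8)
(T + v)*h(35, -32) = (-44 - 871)*(15*35 - ⅛*(-32)) = -915*(525 + 4) = -915*529 = -484035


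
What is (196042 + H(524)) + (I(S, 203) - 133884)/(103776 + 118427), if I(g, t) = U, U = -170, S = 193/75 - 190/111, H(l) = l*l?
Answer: 104572597400/222203 ≈ 4.7062e+5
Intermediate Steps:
H(l) = l²
S = 797/925 (S = 193*(1/75) - 190*1/111 = 193/75 - 190/111 = 797/925 ≈ 0.86162)
I(g, t) = -170
(196042 + H(524)) + (I(S, 203) - 133884)/(103776 + 118427) = (196042 + 524²) + (-170 - 133884)/(103776 + 118427) = (196042 + 274576) - 134054/222203 = 470618 - 134054*1/222203 = 470618 - 134054/222203 = 104572597400/222203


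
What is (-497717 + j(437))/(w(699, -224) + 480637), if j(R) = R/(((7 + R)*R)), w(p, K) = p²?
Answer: -220986347/430341672 ≈ -0.51351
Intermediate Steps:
j(R) = 1/(7 + R) (j(R) = R/((R*(7 + R))) = R*(1/(R*(7 + R))) = 1/(7 + R))
(-497717 + j(437))/(w(699, -224) + 480637) = (-497717 + 1/(7 + 437))/(699² + 480637) = (-497717 + 1/444)/(488601 + 480637) = (-497717 + 1/444)/969238 = -220986347/444*1/969238 = -220986347/430341672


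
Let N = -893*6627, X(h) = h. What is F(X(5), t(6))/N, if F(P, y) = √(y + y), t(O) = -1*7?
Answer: -I*√14/5917911 ≈ -6.3226e-7*I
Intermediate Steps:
t(O) = -7
F(P, y) = √2*√y (F(P, y) = √(2*y) = √2*√y)
N = -5917911
F(X(5), t(6))/N = (√2*√(-7))/(-5917911) = (√2*(I*√7))*(-1/5917911) = (I*√14)*(-1/5917911) = -I*√14/5917911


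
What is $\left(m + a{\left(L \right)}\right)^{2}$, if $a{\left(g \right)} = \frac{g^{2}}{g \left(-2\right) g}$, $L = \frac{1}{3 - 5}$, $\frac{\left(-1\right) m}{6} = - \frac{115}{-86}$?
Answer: $\frac{537289}{7396} \approx 72.646$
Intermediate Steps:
$m = - \frac{345}{43}$ ($m = - 6 \left(- \frac{115}{-86}\right) = - 6 \left(\left(-115\right) \left(- \frac{1}{86}\right)\right) = \left(-6\right) \frac{115}{86} = - \frac{345}{43} \approx -8.0233$)
$L = - \frac{1}{2}$ ($L = \frac{1}{-2} = - \frac{1}{2} \approx -0.5$)
$a{\left(g \right)} = - \frac{1}{2}$ ($a{\left(g \right)} = \frac{g^{2}}{- 2 g g} = \frac{g^{2}}{\left(-2\right) g^{2}} = g^{2} \left(- \frac{1}{2 g^{2}}\right) = - \frac{1}{2}$)
$\left(m + a{\left(L \right)}\right)^{2} = \left(- \frac{345}{43} - \frac{1}{2}\right)^{2} = \left(- \frac{733}{86}\right)^{2} = \frac{537289}{7396}$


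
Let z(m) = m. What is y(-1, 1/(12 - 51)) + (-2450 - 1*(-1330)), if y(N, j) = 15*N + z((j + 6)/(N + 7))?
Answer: -265357/234 ≈ -1134.0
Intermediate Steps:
y(N, j) = 15*N + (6 + j)/(7 + N) (y(N, j) = 15*N + (j + 6)/(N + 7) = 15*N + (6 + j)/(7 + N))
y(-1, 1/(12 - 51)) + (-2450 - 1*(-1330)) = (6 + 1/(12 - 51) + 15*(-1)*(7 - 1))/(7 - 1) + (-2450 - 1*(-1330)) = (6 + 1/(-39) + 15*(-1)*6)/6 + (-2450 + 1330) = (6 - 1/39 - 90)/6 - 1120 = (⅙)*(-3277/39) - 1120 = -3277/234 - 1120 = -265357/234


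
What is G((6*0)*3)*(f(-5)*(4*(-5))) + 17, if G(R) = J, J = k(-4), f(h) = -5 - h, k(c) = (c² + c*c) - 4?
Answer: 17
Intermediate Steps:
k(c) = -4 + 2*c² (k(c) = (c² + c²) - 4 = 2*c² - 4 = -4 + 2*c²)
J = 28 (J = -4 + 2*(-4)² = -4 + 2*16 = -4 + 32 = 28)
G(R) = 28
G((6*0)*3)*(f(-5)*(4*(-5))) + 17 = 28*((-5 - 1*(-5))*(4*(-5))) + 17 = 28*((-5 + 5)*(-20)) + 17 = 28*(0*(-20)) + 17 = 28*0 + 17 = 0 + 17 = 17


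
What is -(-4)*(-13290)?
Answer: -53160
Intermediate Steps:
-(-4)*(-13290) = -4*13290 = -53160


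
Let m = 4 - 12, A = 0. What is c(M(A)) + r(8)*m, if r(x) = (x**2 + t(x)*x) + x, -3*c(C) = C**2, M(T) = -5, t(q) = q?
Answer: -3289/3 ≈ -1096.3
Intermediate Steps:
m = -8
c(C) = -C**2/3
r(x) = x + 2*x**2 (r(x) = (x**2 + x*x) + x = (x**2 + x**2) + x = 2*x**2 + x = x + 2*x**2)
c(M(A)) + r(8)*m = -1/3*(-5)**2 + (8*(1 + 2*8))*(-8) = -1/3*25 + (8*(1 + 16))*(-8) = -25/3 + (8*17)*(-8) = -25/3 + 136*(-8) = -25/3 - 1088 = -3289/3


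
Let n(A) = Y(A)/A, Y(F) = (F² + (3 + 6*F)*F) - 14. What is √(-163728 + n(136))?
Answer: I*√188165707/34 ≈ 403.45*I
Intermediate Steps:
Y(F) = -14 + F² + F*(3 + 6*F) (Y(F) = (F² + F*(3 + 6*F)) - 14 = -14 + F² + F*(3 + 6*F))
n(A) = (-14 + 3*A + 7*A²)/A
√(-163728 + n(136)) = √(-163728 + (3 - 14/136 + 7*136)) = √(-163728 + (3 - 14*1/136 + 952)) = √(-163728 + (3 - 7/68 + 952)) = √(-163728 + 64933/68) = √(-11068571/68) = I*√188165707/34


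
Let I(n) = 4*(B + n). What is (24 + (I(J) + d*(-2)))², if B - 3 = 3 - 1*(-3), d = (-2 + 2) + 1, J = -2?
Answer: 2500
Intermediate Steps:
d = 1 (d = 0 + 1 = 1)
B = 9 (B = 3 + (3 - 1*(-3)) = 3 + (3 + 3) = 3 + 6 = 9)
I(n) = 36 + 4*n (I(n) = 4*(9 + n) = 36 + 4*n)
(24 + (I(J) + d*(-2)))² = (24 + ((36 + 4*(-2)) + 1*(-2)))² = (24 + ((36 - 8) - 2))² = (24 + (28 - 2))² = (24 + 26)² = 50² = 2500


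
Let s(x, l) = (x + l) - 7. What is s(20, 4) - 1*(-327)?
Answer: 344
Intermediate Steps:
s(x, l) = -7 + l + x (s(x, l) = (l + x) - 7 = -7 + l + x)
s(20, 4) - 1*(-327) = (-7 + 4 + 20) - 1*(-327) = 17 + 327 = 344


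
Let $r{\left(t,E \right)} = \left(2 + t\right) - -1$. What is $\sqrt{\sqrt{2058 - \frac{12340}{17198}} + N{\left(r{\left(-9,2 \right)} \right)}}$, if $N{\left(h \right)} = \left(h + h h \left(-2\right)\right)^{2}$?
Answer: $\frac{\sqrt{449868001284 + 17198 \sqrt{38030307157}}}{8599} \approx 78.29$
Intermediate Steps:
$r{\left(t,E \right)} = 3 + t$ ($r{\left(t,E \right)} = \left(2 + t\right) + 1 = 3 + t$)
$N{\left(h \right)} = \left(h - 2 h^{2}\right)^{2}$ ($N{\left(h \right)} = \left(h + h^{2} \left(-2\right)\right)^{2} = \left(h - 2 h^{2}\right)^{2}$)
$\sqrt{\sqrt{2058 - \frac{12340}{17198}} + N{\left(r{\left(-9,2 \right)} \right)}} = \sqrt{\sqrt{2058 - \frac{12340}{17198}} + \left(3 - 9\right)^{2} \left(-1 + 2 \left(3 - 9\right)\right)^{2}} = \sqrt{\sqrt{2058 - \frac{6170}{8599}} + \left(-6\right)^{2} \left(-1 + 2 \left(-6\right)\right)^{2}} = \sqrt{\sqrt{2058 - \frac{6170}{8599}} + 36 \left(-1 - 12\right)^{2}} = \sqrt{\sqrt{\frac{17690572}{8599}} + 36 \left(-13\right)^{2}} = \sqrt{\frac{2 \sqrt{38030307157}}{8599} + 36 \cdot 169} = \sqrt{\frac{2 \sqrt{38030307157}}{8599} + 6084} = \sqrt{6084 + \frac{2 \sqrt{38030307157}}{8599}}$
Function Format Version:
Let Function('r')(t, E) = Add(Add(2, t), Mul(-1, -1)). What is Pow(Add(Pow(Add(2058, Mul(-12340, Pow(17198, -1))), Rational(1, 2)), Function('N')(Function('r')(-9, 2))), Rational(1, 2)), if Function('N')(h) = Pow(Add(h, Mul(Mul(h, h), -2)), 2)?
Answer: Mul(Rational(1, 8599), Pow(Add(449868001284, Mul(17198, Pow(38030307157, Rational(1, 2)))), Rational(1, 2))) ≈ 78.290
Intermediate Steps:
Function('r')(t, E) = Add(3, t) (Function('r')(t, E) = Add(Add(2, t), 1) = Add(3, t))
Function('N')(h) = Pow(Add(h, Mul(-2, Pow(h, 2))), 2) (Function('N')(h) = Pow(Add(h, Mul(Pow(h, 2), -2)), 2) = Pow(Add(h, Mul(-2, Pow(h, 2))), 2))
Pow(Add(Pow(Add(2058, Mul(-12340, Pow(17198, -1))), Rational(1, 2)), Function('N')(Function('r')(-9, 2))), Rational(1, 2)) = Pow(Add(Pow(Add(2058, Mul(-12340, Pow(17198, -1))), Rational(1, 2)), Mul(Pow(Add(3, -9), 2), Pow(Add(-1, Mul(2, Add(3, -9))), 2))), Rational(1, 2)) = Pow(Add(Pow(Add(2058, Mul(-12340, Rational(1, 17198))), Rational(1, 2)), Mul(Pow(-6, 2), Pow(Add(-1, Mul(2, -6)), 2))), Rational(1, 2)) = Pow(Add(Pow(Add(2058, Rational(-6170, 8599)), Rational(1, 2)), Mul(36, Pow(Add(-1, -12), 2))), Rational(1, 2)) = Pow(Add(Pow(Rational(17690572, 8599), Rational(1, 2)), Mul(36, Pow(-13, 2))), Rational(1, 2)) = Pow(Add(Mul(Rational(2, 8599), Pow(38030307157, Rational(1, 2))), Mul(36, 169)), Rational(1, 2)) = Pow(Add(Mul(Rational(2, 8599), Pow(38030307157, Rational(1, 2))), 6084), Rational(1, 2)) = Pow(Add(6084, Mul(Rational(2, 8599), Pow(38030307157, Rational(1, 2)))), Rational(1, 2))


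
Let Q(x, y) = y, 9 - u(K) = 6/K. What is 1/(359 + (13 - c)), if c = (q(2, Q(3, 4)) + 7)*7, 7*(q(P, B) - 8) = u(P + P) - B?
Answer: 2/527 ≈ 0.0037951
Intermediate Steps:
u(K) = 9 - 6/K
q(P, B) = 65/7 - 3/(7*P) - B/7 (q(P, B) = 8 + ((9 - 6/(P + P)) - B)/7 = 8 + ((9 - 6*1/(2*P)) - B)/7 = 8 + ((9 - 3/P) - B)/7 = 8 + (9 - B - 3/P)/7 = 8 + (9/7 - 3/(7*P) - B/7) = 65/7 - 3/(7*P) - B/7)
c = 217/2 (c = ((⅐)*(-3 + 65*2 - 1*4*2)/2 + 7)*7 = ((⅐)*(½)*(-3 + 130 - 8) + 7)*7 = ((⅐)*(½)*119 + 7)*7 = (17/2 + 7)*7 = (31/2)*7 = 217/2 ≈ 108.50)
1/(359 + (13 - c)) = 1/(359 + (13 - 1*217/2)) = 1/(359 + (13 - 217/2)) = 1/(359 - 191/2) = 1/(527/2) = 2/527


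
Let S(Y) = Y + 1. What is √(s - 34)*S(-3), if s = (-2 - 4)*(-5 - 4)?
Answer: -4*√5 ≈ -8.9443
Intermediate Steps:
S(Y) = 1 + Y
s = 54 (s = -6*(-9) = 54)
√(s - 34)*S(-3) = √(54 - 34)*(1 - 3) = √20*(-2) = (2*√5)*(-2) = -4*√5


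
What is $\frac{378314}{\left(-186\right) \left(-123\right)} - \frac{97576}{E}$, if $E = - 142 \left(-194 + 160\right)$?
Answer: $- \frac{50730467}{13806873} \approx -3.6743$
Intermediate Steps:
$E = 4828$ ($E = \left(-142\right) \left(-34\right) = 4828$)
$\frac{378314}{\left(-186\right) \left(-123\right)} - \frac{97576}{E} = \frac{378314}{\left(-186\right) \left(-123\right)} - \frac{97576}{4828} = \frac{378314}{22878} - \frac{24394}{1207} = 378314 \cdot \frac{1}{22878} - \frac{24394}{1207} = \frac{189157}{11439} - \frac{24394}{1207} = - \frac{50730467}{13806873}$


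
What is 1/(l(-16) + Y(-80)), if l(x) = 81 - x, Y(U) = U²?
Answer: 1/6497 ≈ 0.00015392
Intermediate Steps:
1/(l(-16) + Y(-80)) = 1/((81 - 1*(-16)) + (-80)²) = 1/((81 + 16) + 6400) = 1/(97 + 6400) = 1/6497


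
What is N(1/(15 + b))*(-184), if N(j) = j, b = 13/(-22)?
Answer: -4048/317 ≈ -12.770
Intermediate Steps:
b = -13/22 (b = 13*(-1/22) = -13/22 ≈ -0.59091)
N(1/(15 + b))*(-184) = -184/(15 - 13/22) = -184/(317/22) = (22/317)*(-184) = -4048/317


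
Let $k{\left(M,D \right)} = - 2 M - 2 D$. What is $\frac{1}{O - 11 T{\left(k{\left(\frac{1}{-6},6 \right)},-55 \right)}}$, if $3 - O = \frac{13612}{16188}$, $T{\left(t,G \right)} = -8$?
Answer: $\frac{4047}{364874} \approx 0.011092$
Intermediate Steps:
$k{\left(M,D \right)} = - 2 D - 2 M$
$O = \frac{8738}{4047}$ ($O = 3 - \frac{13612}{16188} = 3 - 13612 \cdot \frac{1}{16188} = 3 - \frac{3403}{4047} = \frac{8738}{4047} \approx 2.1591$)
$\frac{1}{O - 11 T{\left(k{\left(\frac{1}{-6},6 \right)},-55 \right)}} = \frac{1}{\frac{8738}{4047} - -88} = \frac{1}{\frac{8738}{4047} + 88} = \frac{1}{\frac{364874}{4047}} = \frac{4047}{364874}$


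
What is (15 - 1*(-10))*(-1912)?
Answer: -47800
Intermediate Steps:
(15 - 1*(-10))*(-1912) = (15 + 10)*(-1912) = 25*(-1912) = -47800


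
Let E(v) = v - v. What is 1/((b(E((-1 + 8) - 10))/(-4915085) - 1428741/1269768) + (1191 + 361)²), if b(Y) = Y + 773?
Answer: 2080339216760/5010919051645016157 ≈ 4.1516e-7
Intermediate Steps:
E(v) = 0
b(Y) = 773 + Y
1/((b(E((-1 + 8) - 10))/(-4915085) - 1428741/1269768) + (1191 + 361)²) = 1/(((773 + 0)/(-4915085) - 1428741/1269768) + (1191 + 361)²) = 1/((773*(-1/4915085) - 1428741*1/1269768) + 1552²) = 1/((-773/4915085 - 476247/423256) + 2408704) = 1/(-2341121662883/2080339216760 + 2408704) = 1/(5010919051645016157/2080339216760) = 2080339216760/5010919051645016157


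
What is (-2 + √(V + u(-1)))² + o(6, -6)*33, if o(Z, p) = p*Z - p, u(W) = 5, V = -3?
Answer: -990 + (2 - √2)² ≈ -989.66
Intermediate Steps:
o(Z, p) = -p + Z*p (o(Z, p) = Z*p - p = -p + Z*p)
(-2 + √(V + u(-1)))² + o(6, -6)*33 = (-2 + √(-3 + 5))² - 6*(-1 + 6)*33 = (-2 + √2)² - 6*5*33 = (-2 + √2)² - 30*33 = (-2 + √2)² - 990 = -990 + (-2 + √2)²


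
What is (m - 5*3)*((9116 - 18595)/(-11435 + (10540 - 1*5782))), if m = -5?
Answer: -189580/6677 ≈ -28.393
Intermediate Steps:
(m - 5*3)*((9116 - 18595)/(-11435 + (10540 - 1*5782))) = (-5 - 5*3)*((9116 - 18595)/(-11435 + (10540 - 1*5782))) = (-5 - 15)*(-9479/(-11435 + (10540 - 5782))) = -(-189580)/(-11435 + 4758) = -(-189580)/(-6677) = -(-189580)*(-1)/6677 = -20*9479/6677 = -189580/6677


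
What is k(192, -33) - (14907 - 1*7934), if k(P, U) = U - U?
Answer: -6973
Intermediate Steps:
k(P, U) = 0
k(192, -33) - (14907 - 1*7934) = 0 - (14907 - 1*7934) = 0 - (14907 - 7934) = 0 - 1*6973 = 0 - 6973 = -6973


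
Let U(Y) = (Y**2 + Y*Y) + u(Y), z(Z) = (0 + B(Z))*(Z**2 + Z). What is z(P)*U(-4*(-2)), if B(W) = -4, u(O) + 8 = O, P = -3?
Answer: -3072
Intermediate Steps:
u(O) = -8 + O
z(Z) = -4*Z - 4*Z**2 (z(Z) = (0 - 4)*(Z**2 + Z) = -4*(Z + Z**2) = -4*Z - 4*Z**2)
U(Y) = -8 + Y + 2*Y**2 (U(Y) = (Y**2 + Y*Y) + (-8 + Y) = (Y**2 + Y**2) + (-8 + Y) = 2*Y**2 + (-8 + Y) = -8 + Y + 2*Y**2)
z(P)*U(-4*(-2)) = (-4*(-3)*(1 - 3))*(-8 - 4*(-2) + 2*(-4*(-2))**2) = (-4*(-3)*(-2))*(-8 + 8 + 2*8**2) = -24*(-8 + 8 + 2*64) = -24*(-8 + 8 + 128) = -24*128 = -3072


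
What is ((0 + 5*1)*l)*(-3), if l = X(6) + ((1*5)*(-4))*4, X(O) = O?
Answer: 1110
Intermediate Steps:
l = -74 (l = 6 + ((1*5)*(-4))*4 = 6 + (5*(-4))*4 = 6 - 20*4 = 6 - 80 = -74)
((0 + 5*1)*l)*(-3) = ((0 + 5*1)*(-74))*(-3) = ((0 + 5)*(-74))*(-3) = (5*(-74))*(-3) = -370*(-3) = 1110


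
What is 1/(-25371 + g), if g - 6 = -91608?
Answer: -1/116973 ≈ -8.5490e-6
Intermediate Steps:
g = -91602 (g = 6 - 91608 = -91602)
1/(-25371 + g) = 1/(-25371 - 91602) = 1/(-116973) = -1/116973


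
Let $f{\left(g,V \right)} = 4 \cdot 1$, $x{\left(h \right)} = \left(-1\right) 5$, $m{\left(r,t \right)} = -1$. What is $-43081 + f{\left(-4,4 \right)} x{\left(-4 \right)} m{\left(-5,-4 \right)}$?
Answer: $-43061$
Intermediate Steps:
$x{\left(h \right)} = -5$
$f{\left(g,V \right)} = 4$
$-43081 + f{\left(-4,4 \right)} x{\left(-4 \right)} m{\left(-5,-4 \right)} = -43081 + 4 \left(-5\right) \left(-1\right) = -43081 - -20 = -43081 + 20 = -43061$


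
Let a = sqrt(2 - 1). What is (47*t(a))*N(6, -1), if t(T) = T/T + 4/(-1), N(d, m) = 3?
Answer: -423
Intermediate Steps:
a = 1 (a = sqrt(1) = 1)
t(T) = -3 (t(T) = 1 + 4*(-1) = 1 - 4 = -3)
(47*t(a))*N(6, -1) = (47*(-3))*3 = -141*3 = -423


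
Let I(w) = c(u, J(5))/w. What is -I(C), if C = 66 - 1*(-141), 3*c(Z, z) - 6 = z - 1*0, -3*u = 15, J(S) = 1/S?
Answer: -31/3105 ≈ -0.0099839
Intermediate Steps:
u = -5 (u = -⅓*15 = -5)
c(Z, z) = 2 + z/3 (c(Z, z) = 2 + (z - 1*0)/3 = 2 + (z + 0)/3 = 2 + z/3)
C = 207 (C = 66 + 141 = 207)
I(w) = 31/(15*w) (I(w) = (2 + (⅓)/5)/w = (2 + (⅓)*(⅕))/w = (2 + 1/15)/w = 31/(15*w))
-I(C) = -31/(15*207) = -1*31/3105 = -31/3105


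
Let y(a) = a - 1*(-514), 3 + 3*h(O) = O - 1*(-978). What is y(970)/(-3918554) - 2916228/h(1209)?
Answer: -204060678119/50941202 ≈ -4005.8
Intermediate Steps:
h(O) = 325 + O/3 (h(O) = -1 + (O - 1*(-978))/3 = -1 + (O + 978)/3 = -1 + (978 + O)/3 = -1 + (326 + O/3) = 325 + O/3)
y(a) = 514 + a (y(a) = a + 514 = 514 + a)
y(970)/(-3918554) - 2916228/h(1209) = (514 + 970)/(-3918554) - 2916228/(325 + (⅓)*1209) = 1484*(-1/3918554) - 2916228/(325 + 403) = -742/1959277 - 2916228/728 = -742/1959277 - 2916228*1/728 = -742/1959277 - 104151/26 = -204060678119/50941202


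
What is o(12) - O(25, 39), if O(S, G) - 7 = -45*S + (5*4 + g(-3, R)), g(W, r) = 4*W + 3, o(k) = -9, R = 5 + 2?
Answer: 1098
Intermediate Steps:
R = 7
g(W, r) = 3 + 4*W
O(S, G) = 18 - 45*S (O(S, G) = 7 + (-45*S + (5*4 + (3 + 4*(-3)))) = 7 + (-45*S + (20 + (3 - 12))) = 7 + (-45*S + (20 - 9)) = 7 + (-45*S + 11) = 7 + (11 - 45*S) = 18 - 45*S)
o(12) - O(25, 39) = -9 - (18 - 45*25) = -9 - (18 - 1125) = -9 - 1*(-1107) = -9 + 1107 = 1098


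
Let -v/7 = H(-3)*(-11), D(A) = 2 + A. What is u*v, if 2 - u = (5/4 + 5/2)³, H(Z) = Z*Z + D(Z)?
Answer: -250019/8 ≈ -31252.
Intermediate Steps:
H(Z) = 2 + Z + Z² (H(Z) = Z*Z + (2 + Z) = Z² + (2 + Z) = 2 + Z + Z²)
v = 616 (v = -7*(2 - 3 + (-3)²)*(-11) = -7*(2 - 3 + 9)*(-11) = -56*(-11) = -7*(-88) = 616)
u = -3247/64 (u = 2 - (5/4 + 5/2)³ = 2 - (15/4)³ = 2 - 1*3375/64 = 2 - 3375/64 = -3247/64 ≈ -50.734)
u*v = -3247/64*616 = -250019/8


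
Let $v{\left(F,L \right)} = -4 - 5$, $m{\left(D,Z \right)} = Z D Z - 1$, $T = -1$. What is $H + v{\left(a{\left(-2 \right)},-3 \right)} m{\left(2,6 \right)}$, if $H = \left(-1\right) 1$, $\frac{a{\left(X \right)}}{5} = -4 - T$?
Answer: $-640$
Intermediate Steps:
$m{\left(D,Z \right)} = -1 + D Z^{2}$ ($m{\left(D,Z \right)} = D Z Z - 1 = D Z^{2} - 1 = -1 + D Z^{2}$)
$a{\left(X \right)} = -15$ ($a{\left(X \right)} = 5 \left(-4 - -1\right) = 5 \left(-4 + 1\right) = 5 \left(-3\right) = -15$)
$v{\left(F,L \right)} = -9$
$H = -1$
$H + v{\left(a{\left(-2 \right)},-3 \right)} m{\left(2,6 \right)} = -1 - 9 \left(-1 + 2 \cdot 6^{2}\right) = -1 - 9 \left(-1 + 2 \cdot 36\right) = -1 - 9 \left(-1 + 72\right) = -1 - 639 = -640$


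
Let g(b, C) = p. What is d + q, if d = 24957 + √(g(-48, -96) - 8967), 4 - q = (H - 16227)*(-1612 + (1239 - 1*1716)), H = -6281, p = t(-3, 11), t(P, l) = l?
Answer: -46994251 + 2*I*√2239 ≈ -4.6994e+7 + 94.636*I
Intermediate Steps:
p = 11
g(b, C) = 11
q = -47019208 (q = 4 - (-6281 - 16227)*(-1612 + (1239 - 1*1716)) = 4 - (-22508)*(-1612 + (1239 - 1716)) = 4 - (-22508)*(-1612 - 477) = 4 - (-22508)*(-2089) = 4 - 1*47019212 = 4 - 47019212 = -47019208)
d = 24957 + 2*I*√2239 (d = 24957 + √(11 - 8967) = 24957 + √(-8956) = 24957 + 2*I*√2239 ≈ 24957.0 + 94.636*I)
d + q = (24957 + 2*I*√2239) - 47019208 = -46994251 + 2*I*√2239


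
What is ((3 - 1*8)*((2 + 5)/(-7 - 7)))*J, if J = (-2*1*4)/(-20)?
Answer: 1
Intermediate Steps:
J = ⅖ (J = -2*4*(-1/20) = -8*(-1/20) = ⅖ ≈ 0.40000)
((3 - 1*8)*((2 + 5)/(-7 - 7)))*J = ((3 - 1*8)*((2 + 5)/(-7 - 7)))*(⅖) = ((3 - 8)*(7/(-14)))*(⅖) = -35*(-1)/14*(⅖) = -5*(-½)*(⅖) = (5/2)*(⅖) = 1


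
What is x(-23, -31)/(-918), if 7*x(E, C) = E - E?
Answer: 0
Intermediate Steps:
x(E, C) = 0 (x(E, C) = (E - E)/7 = (1/7)*0 = 0)
x(-23, -31)/(-918) = 0/(-918) = 0*(-1/918) = 0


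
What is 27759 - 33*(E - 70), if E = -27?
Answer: 30960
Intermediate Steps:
27759 - 33*(E - 70) = 27759 - 33*(-27 - 70) = 27759 - 33*(-97) = 27759 - 1*(-3201) = 27759 + 3201 = 30960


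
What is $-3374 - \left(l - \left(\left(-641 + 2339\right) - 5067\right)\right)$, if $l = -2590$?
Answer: $-4153$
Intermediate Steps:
$-3374 - \left(l - \left(\left(-641 + 2339\right) - 5067\right)\right) = -3374 - \left(-2590 - \left(\left(-641 + 2339\right) - 5067\right)\right) = -3374 - \left(-2590 - \left(1698 - 5067\right)\right) = -3374 - \left(-2590 - -3369\right) = -3374 - \left(-2590 + 3369\right) = -3374 - 779 = -4153$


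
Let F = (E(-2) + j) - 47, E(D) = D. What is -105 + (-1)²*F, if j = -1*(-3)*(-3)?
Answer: -163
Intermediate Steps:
j = -9 (j = 3*(-3) = -9)
F = -58 (F = (-2 - 9) - 47 = -11 - 47 = -58)
-105 + (-1)²*F = -105 + (-1)²*(-58) = -105 + 1*(-58) = -105 - 58 = -163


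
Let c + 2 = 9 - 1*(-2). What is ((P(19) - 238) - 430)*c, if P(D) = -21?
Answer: -6201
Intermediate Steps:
c = 9 (c = -2 + (9 - 1*(-2)) = -2 + (9 + 2) = -2 + 11 = 9)
((P(19) - 238) - 430)*c = ((-21 - 238) - 430)*9 = (-259 - 430)*9 = -689*9 = -6201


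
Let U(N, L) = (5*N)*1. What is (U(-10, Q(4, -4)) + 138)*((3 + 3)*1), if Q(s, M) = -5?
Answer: 528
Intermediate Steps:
U(N, L) = 5*N
(U(-10, Q(4, -4)) + 138)*((3 + 3)*1) = (5*(-10) + 138)*((3 + 3)*1) = (-50 + 138)*(6*1) = 88*6 = 528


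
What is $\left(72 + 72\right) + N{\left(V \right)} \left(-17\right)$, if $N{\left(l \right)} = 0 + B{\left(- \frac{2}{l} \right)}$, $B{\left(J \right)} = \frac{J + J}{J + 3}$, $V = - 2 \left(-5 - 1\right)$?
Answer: $146$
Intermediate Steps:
$V = 12$ ($V = \left(-2\right) \left(-6\right) = 12$)
$B{\left(J \right)} = \frac{2 J}{3 + J}$
$N{\left(l \right)} = - \frac{4}{l \left(3 - \frac{2}{l}\right)}$ ($N{\left(l \right)} = 0 + \frac{2 \left(- \frac{2}{l}\right)}{3 - \frac{2}{l}} = 0 - \frac{4}{l \left(3 - \frac{2}{l}\right)} = - \frac{4}{l \left(3 - \frac{2}{l}\right)}$)
$\left(72 + 72\right) + N{\left(V \right)} \left(-17\right) = \left(72 + 72\right) + - \frac{4}{-2 + 3 \cdot 12} \left(-17\right) = 144 + - \frac{4}{-2 + 36} \left(-17\right) = 144 + - \frac{4}{34} \left(-17\right) = 144 + \left(-4\right) \frac{1}{34} \left(-17\right) = 144 - -2 = 144 + 2 = 146$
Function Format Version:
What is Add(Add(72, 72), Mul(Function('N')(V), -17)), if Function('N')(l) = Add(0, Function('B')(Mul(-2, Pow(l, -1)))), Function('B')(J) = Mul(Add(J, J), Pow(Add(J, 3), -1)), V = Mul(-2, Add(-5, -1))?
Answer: 146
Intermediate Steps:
V = 12 (V = Mul(-2, -6) = 12)
Function('B')(J) = Mul(2, J, Pow(Add(3, J), -1)) (Function('B')(J) = Mul(Mul(2, J), Pow(Add(3, J), -1)) = Mul(2, J, Pow(Add(3, J), -1)))
Function('N')(l) = Mul(-4, Pow(l, -1), Pow(Add(3, Mul(-2, Pow(l, -1))), -1)) (Function('N')(l) = Add(0, Mul(2, Mul(-2, Pow(l, -1)), Pow(Add(3, Mul(-2, Pow(l, -1))), -1))) = Add(0, Mul(-4, Pow(l, -1), Pow(Add(3, Mul(-2, Pow(l, -1))), -1))) = Mul(-4, Pow(l, -1), Pow(Add(3, Mul(-2, Pow(l, -1))), -1)))
Add(Add(72, 72), Mul(Function('N')(V), -17)) = Add(Add(72, 72), Mul(Mul(-4, Pow(Add(-2, Mul(3, 12)), -1)), -17)) = Add(144, Mul(Mul(-4, Pow(Add(-2, 36), -1)), -17)) = Add(144, Mul(Mul(-4, Pow(34, -1)), -17)) = Add(144, Mul(Mul(-4, Rational(1, 34)), -17)) = Add(144, Mul(Rational(-2, 17), -17)) = Add(144, 2) = 146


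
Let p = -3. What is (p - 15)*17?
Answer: -306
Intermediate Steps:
(p - 15)*17 = (-3 - 15)*17 = -18*17 = -306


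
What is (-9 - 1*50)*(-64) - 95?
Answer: 3681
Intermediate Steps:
(-9 - 1*50)*(-64) - 95 = (-9 - 50)*(-64) - 95 = -59*(-64) - 95 = 3776 - 95 = 3681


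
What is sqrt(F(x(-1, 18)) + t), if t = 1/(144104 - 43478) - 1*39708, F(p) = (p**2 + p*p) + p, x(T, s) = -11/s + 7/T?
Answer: I*sqrt(3608738442385486)/301878 ≈ 199.0*I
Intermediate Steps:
F(p) = p + 2*p**2 (F(p) = (p**2 + p**2) + p = 2*p**2 + p = p + 2*p**2)
t = -3995657207/100626 (t = 1/100626 - 39708 = -3995657207/100626 ≈ -39708.)
sqrt(F(x(-1, 18)) + t) = sqrt((-11/18 + 7/(-1))*(1 + 2*(-11/18 + 7/(-1))) - 3995657207/100626) = sqrt((-11*1/18 + 7*(-1))*(1 + 2*(-11*1/18 + 7*(-1))) - 3995657207/100626) = sqrt((-11/18 - 7)*(1 + 2*(-11/18 - 7)) - 3995657207/100626) = sqrt(-137*(1 + 2*(-137/18))/18 - 3995657207/100626) = sqrt(-137*(1 - 137/9)/18 - 3995657207/100626) = sqrt(-137/18*(-128/9) - 3995657207/100626) = sqrt(8768/81 - 3995657207/100626) = sqrt(-107588648333/2716902) = I*sqrt(3608738442385486)/301878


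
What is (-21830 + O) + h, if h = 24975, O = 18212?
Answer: 21357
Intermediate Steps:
(-21830 + O) + h = (-21830 + 18212) + 24975 = -3618 + 24975 = 21357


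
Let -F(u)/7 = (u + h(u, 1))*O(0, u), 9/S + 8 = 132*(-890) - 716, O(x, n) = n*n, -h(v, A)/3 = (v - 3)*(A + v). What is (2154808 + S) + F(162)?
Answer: 1685101427223271/118204 ≈ 1.4256e+10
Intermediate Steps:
h(v, A) = -3*(-3 + v)*(A + v) (h(v, A) = -3*(v - 3)*(A + v) = -3*(-3 + v)*(A + v))
O(x, n) = n²
S = -9/118204 (S = 9/(-8 + (132*(-890) - 716)) = 9/(-8 + (-117480 - 716)) = 9/(-8 - 118196) = 9/(-118204) = 9*(-1/118204) = -9/118204 ≈ -7.6140e-5)
F(u) = -7*u²*(9 - 3*u² + 7*u) (F(u) = -7*(u + (-3*u² + 9*1 + 9*u - 3*1*u))*u² = -7*(u + (-3*u² + 9 + 9*u - 3*u))*u² = -7*(u + (9 - 3*u² + 6*u))*u² = -7*(9 - 3*u² + 7*u)*u² = -7*u²*(9 - 3*u² + 7*u))
(2154808 + S) + F(162) = (2154808 - 9/118204) + 162²*(-63 - 49*162 + 21*162²) = 254706924823/118204 + 26244*(-63 - 7938 + 21*26244) = 254706924823/118204 + 26244*(-63 - 7938 + 551124) = 254706924823/118204 + 26244*543123 = 254706924823/118204 + 14253720012 = 1685101427223271/118204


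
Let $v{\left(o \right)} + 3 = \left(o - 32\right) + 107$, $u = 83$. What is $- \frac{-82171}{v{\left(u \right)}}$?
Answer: $\frac{82171}{155} \approx 530.14$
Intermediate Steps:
$v{\left(o \right)} = 72 + o$ ($v{\left(o \right)} = -3 + \left(\left(o - 32\right) + 107\right) = -3 + \left(\left(-32 + o\right) + 107\right) = -3 + \left(75 + o\right) = 72 + o$)
$- \frac{-82171}{v{\left(u \right)}} = - \frac{-82171}{72 + 83} = - \frac{-82171}{155} = \left(-1\right) \left(- \frac{82171}{155}\right) = \frac{82171}{155}$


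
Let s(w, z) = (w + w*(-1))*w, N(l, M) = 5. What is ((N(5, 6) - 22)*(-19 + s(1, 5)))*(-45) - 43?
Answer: -14578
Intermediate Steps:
s(w, z) = 0 (s(w, z) = (w - w)*w = 0*w = 0)
((N(5, 6) - 22)*(-19 + s(1, 5)))*(-45) - 43 = ((5 - 22)*(-19 + 0))*(-45) - 43 = -17*(-19)*(-45) - 43 = 323*(-45) - 43 = -14535 - 43 = -14578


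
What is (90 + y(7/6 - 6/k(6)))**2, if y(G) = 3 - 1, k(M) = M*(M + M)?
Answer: 8464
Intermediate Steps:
k(M) = 2*M**2 (k(M) = M*(2*M) = 2*M**2)
y(G) = 2
(90 + y(7/6 - 6/k(6)))**2 = (90 + 2)**2 = 92**2 = 8464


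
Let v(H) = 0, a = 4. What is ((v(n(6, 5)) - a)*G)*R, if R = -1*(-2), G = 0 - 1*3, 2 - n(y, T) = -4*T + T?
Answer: 24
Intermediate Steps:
n(y, T) = 2 + 3*T (n(y, T) = 2 - (-4*T + T) = 2 - (-3)*T = 2 + 3*T)
G = -3 (G = 0 - 3 = -3)
R = 2
((v(n(6, 5)) - a)*G)*R = ((0 - 1*4)*(-3))*2 = ((0 - 4)*(-3))*2 = -4*(-3)*2 = 12*2 = 24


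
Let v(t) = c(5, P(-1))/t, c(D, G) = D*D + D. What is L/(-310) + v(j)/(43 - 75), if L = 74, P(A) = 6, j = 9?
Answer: -2551/7440 ≈ -0.34288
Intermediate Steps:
c(D, G) = D + D² (c(D, G) = D² + D = D + D²)
v(t) = 30/t (v(t) = (5*(1 + 5))/t = (5*6)/t = 30/t)
L/(-310) + v(j)/(43 - 75) = 74/(-310) + (30/9)/(43 - 75) = 74*(-1/310) + (30*(⅑))/(-32) = -37/155 + (10/3)*(-1/32) = -37/155 - 5/48 = -2551/7440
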